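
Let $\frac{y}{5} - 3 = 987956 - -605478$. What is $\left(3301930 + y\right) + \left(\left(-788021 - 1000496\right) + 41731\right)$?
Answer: $9522329$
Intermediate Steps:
$y = 7967185$ ($y = 15 + 5 \left(987956 - -605478\right) = 15 + 5 \left(987956 + 605478\right) = 15 + 5 \cdot 1593434 = 15 + 7967170 = 7967185$)
$\left(3301930 + y\right) + \left(\left(-788021 - 1000496\right) + 41731\right) = \left(3301930 + 7967185\right) + \left(\left(-788021 - 1000496\right) + 41731\right) = 11269115 + \left(-1788517 + 41731\right) = 11269115 - 1746786 = 9522329$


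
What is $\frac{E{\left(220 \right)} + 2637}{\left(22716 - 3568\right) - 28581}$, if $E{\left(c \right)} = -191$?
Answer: $- \frac{2446}{9433} \approx -0.2593$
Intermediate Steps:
$\frac{E{\left(220 \right)} + 2637}{\left(22716 - 3568\right) - 28581} = \frac{-191 + 2637}{\left(22716 - 3568\right) - 28581} = \frac{2446}{\left(22716 - 3568\right) - 28581} = \frac{2446}{19148 - 28581} = \frac{2446}{-9433} = 2446 \left(- \frac{1}{9433}\right) = - \frac{2446}{9433}$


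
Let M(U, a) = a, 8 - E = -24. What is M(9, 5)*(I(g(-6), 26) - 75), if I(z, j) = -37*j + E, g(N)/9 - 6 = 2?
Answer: -5025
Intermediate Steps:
E = 32 (E = 8 - 1*(-24) = 8 + 24 = 32)
g(N) = 72 (g(N) = 54 + 9*2 = 54 + 18 = 72)
I(z, j) = 32 - 37*j (I(z, j) = -37*j + 32 = 32 - 37*j)
M(9, 5)*(I(g(-6), 26) - 75) = 5*((32 - 37*26) - 75) = 5*((32 - 962) - 75) = 5*(-930 - 75) = 5*(-1005) = -5025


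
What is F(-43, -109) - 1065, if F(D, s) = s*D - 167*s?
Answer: 21825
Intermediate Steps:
F(D, s) = -167*s + D*s (F(D, s) = D*s - 167*s = -167*s + D*s)
F(-43, -109) - 1065 = -109*(-167 - 43) - 1065 = -109*(-210) - 1065 = 22890 - 1065 = 21825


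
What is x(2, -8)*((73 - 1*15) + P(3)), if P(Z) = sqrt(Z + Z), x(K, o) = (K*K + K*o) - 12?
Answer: -1392 - 24*sqrt(6) ≈ -1450.8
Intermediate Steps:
x(K, o) = -12 + K**2 + K*o (x(K, o) = (K**2 + K*o) - 12 = -12 + K**2 + K*o)
P(Z) = sqrt(2)*sqrt(Z) (P(Z) = sqrt(2*Z) = sqrt(2)*sqrt(Z))
x(2, -8)*((73 - 1*15) + P(3)) = (-12 + 2**2 + 2*(-8))*((73 - 1*15) + sqrt(2)*sqrt(3)) = (-12 + 4 - 16)*((73 - 15) + sqrt(6)) = -24*(58 + sqrt(6)) = -1392 - 24*sqrt(6)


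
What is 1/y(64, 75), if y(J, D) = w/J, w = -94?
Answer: -32/47 ≈ -0.68085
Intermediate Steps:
y(J, D) = -94/J
1/y(64, 75) = 1/(-94/64) = 1/(-94*1/64) = 1/(-47/32) = -32/47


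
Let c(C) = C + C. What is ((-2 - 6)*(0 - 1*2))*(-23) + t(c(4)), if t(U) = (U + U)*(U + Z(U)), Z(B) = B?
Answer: -112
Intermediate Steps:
c(C) = 2*C
t(U) = 4*U**2 (t(U) = (U + U)*(U + U) = (2*U)*(2*U) = 4*U**2)
((-2 - 6)*(0 - 1*2))*(-23) + t(c(4)) = ((-2 - 6)*(0 - 1*2))*(-23) + 4*(2*4)**2 = -8*(0 - 2)*(-23) + 4*8**2 = -8*(-2)*(-23) + 4*64 = 16*(-23) + 256 = -368 + 256 = -112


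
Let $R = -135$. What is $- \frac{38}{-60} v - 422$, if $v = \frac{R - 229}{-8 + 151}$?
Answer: $- \frac{69896}{165} \approx -423.61$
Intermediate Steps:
$v = - \frac{28}{11}$ ($v = \frac{-135 - 229}{-8 + 151} = - \frac{364}{143} = \left(-364\right) \frac{1}{143} = - \frac{28}{11} \approx -2.5455$)
$- \frac{38}{-60} v - 422 = - \frac{38}{-60} \left(- \frac{28}{11}\right) - 422 = \left(-38\right) \left(- \frac{1}{60}\right) \left(- \frac{28}{11}\right) - 422 = \frac{19}{30} \left(- \frac{28}{11}\right) - 422 = - \frac{266}{165} - 422 = - \frac{69896}{165}$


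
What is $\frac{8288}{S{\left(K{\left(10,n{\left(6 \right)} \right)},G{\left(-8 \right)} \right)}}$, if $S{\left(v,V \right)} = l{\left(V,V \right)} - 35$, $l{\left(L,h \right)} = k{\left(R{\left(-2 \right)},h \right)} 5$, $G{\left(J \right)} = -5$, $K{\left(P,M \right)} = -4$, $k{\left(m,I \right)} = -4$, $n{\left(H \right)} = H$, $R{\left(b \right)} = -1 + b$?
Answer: $- \frac{8288}{55} \approx -150.69$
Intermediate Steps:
$l{\left(L,h \right)} = -20$ ($l{\left(L,h \right)} = \left(-4\right) 5 = -20$)
$S{\left(v,V \right)} = -55$ ($S{\left(v,V \right)} = -20 - 35 = -55$)
$\frac{8288}{S{\left(K{\left(10,n{\left(6 \right)} \right)},G{\left(-8 \right)} \right)}} = \frac{8288}{-55} = 8288 \left(- \frac{1}{55}\right) = - \frac{8288}{55}$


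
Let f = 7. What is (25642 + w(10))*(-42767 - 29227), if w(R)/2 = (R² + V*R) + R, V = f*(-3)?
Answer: -1831671348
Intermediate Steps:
V = -21 (V = 7*(-3) = -21)
w(R) = -40*R + 2*R² (w(R) = 2*((R² - 21*R) + R) = 2*(R² - 20*R) = -40*R + 2*R²)
(25642 + w(10))*(-42767 - 29227) = (25642 + 2*10*(-20 + 10))*(-42767 - 29227) = (25642 + 2*10*(-10))*(-71994) = (25642 - 200)*(-71994) = 25442*(-71994) = -1831671348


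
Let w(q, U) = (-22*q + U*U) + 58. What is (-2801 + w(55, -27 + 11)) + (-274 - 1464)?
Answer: -5435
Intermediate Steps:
w(q, U) = 58 + U² - 22*q (w(q, U) = (-22*q + U²) + 58 = (U² - 22*q) + 58 = 58 + U² - 22*q)
(-2801 + w(55, -27 + 11)) + (-274 - 1464) = (-2801 + (58 + (-27 + 11)² - 22*55)) + (-274 - 1464) = (-2801 + (58 + (-16)² - 1210)) - 1738 = (-2801 + (58 + 256 - 1210)) - 1738 = (-2801 - 896) - 1738 = -3697 - 1738 = -5435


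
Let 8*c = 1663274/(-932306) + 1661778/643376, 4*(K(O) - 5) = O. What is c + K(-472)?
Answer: -135440273185895/1199646610112 ≈ -112.90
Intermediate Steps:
K(O) = 5 + O/4
c = 119793756761/1199646610112 (c = (1663274/(-932306) + 1661778/643376)/8 = (1663274*(-1/932306) + 1661778*(1/643376))/8 = (-831637/466153 + 830889/321688)/8 = (1/8)*(119793756761/149955826264) = 119793756761/1199646610112 ≈ 0.099858)
c + K(-472) = 119793756761/1199646610112 + (5 + (1/4)*(-472)) = 119793756761/1199646610112 + (5 - 118) = 119793756761/1199646610112 - 113 = -135440273185895/1199646610112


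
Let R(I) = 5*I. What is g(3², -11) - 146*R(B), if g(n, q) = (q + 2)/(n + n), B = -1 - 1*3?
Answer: 5839/2 ≈ 2919.5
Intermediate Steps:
B = -4 (B = -1 - 3 = -4)
g(n, q) = (2 + q)/(2*n) (g(n, q) = (2 + q)/((2*n)) = (2 + q)*(1/(2*n)) = (2 + q)/(2*n))
g(3², -11) - 146*R(B) = (2 - 11)/(2*(3²)) - 730*(-4) = (½)*(-9)/9 - 146*(-20) = (½)*(⅑)*(-9) + 2920 = -½ + 2920 = 5839/2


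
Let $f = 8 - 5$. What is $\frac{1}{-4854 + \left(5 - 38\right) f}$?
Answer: $- \frac{1}{4953} \approx -0.0002019$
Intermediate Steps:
$f = 3$
$\frac{1}{-4854 + \left(5 - 38\right) f} = \frac{1}{-4854 + \left(5 - 38\right) 3} = \frac{1}{-4854 - 99} = \frac{1}{-4953} = - \frac{1}{4953}$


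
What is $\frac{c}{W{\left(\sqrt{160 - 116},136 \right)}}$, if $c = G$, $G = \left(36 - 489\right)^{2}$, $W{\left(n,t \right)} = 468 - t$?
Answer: $\frac{205209}{332} \approx 618.1$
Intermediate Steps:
$G = 205209$ ($G = \left(-453\right)^{2} = 205209$)
$c = 205209$
$\frac{c}{W{\left(\sqrt{160 - 116},136 \right)}} = \frac{205209}{468 - 136} = \frac{205209}{332}$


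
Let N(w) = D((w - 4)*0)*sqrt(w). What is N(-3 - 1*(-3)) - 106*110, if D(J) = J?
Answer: -11660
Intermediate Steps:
N(w) = 0 (N(w) = ((w - 4)*0)*sqrt(w) = ((-4 + w)*0)*sqrt(w) = 0*sqrt(w) = 0)
N(-3 - 1*(-3)) - 106*110 = 0 - 106*110 = 0 - 11660 = -11660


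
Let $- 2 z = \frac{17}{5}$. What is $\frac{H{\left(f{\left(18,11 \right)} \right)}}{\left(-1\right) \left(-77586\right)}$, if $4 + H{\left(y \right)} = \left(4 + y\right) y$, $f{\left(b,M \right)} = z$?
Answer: $- \frac{791}{7758600} \approx -0.00010195$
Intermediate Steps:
$z = - \frac{17}{10}$ ($z = - \frac{17 \cdot \frac{1}{5}}{2} = \left(- \frac{1}{2}\right) \frac{17}{5} = - \frac{17}{10} \approx -1.7$)
$f{\left(b,M \right)} = - \frac{17}{10}$
$H{\left(y \right)} = -4 + y \left(4 + y\right)$ ($H{\left(y \right)} = -4 + \left(4 + y\right) y = -4 + y \left(4 + y\right)$)
$\frac{H{\left(f{\left(18,11 \right)} \right)}}{\left(-1\right) \left(-77586\right)} = \frac{-4 + \left(- \frac{17}{10}\right)^{2} + 4 \left(- \frac{17}{10}\right)}{\left(-1\right) \left(-77586\right)} = \frac{-4 + \frac{289}{100} - \frac{34}{5}}{77586} = \left(- \frac{791}{100}\right) \frac{1}{77586} = - \frac{791}{7758600}$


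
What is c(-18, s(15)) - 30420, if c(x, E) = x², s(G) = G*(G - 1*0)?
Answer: -30096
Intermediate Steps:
s(G) = G² (s(G) = G*(G + 0) = G*G = G²)
c(-18, s(15)) - 30420 = (-18)² - 30420 = 324 - 30420 = -30096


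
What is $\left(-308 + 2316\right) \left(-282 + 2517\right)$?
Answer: $4487880$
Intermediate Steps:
$\left(-308 + 2316\right) \left(-282 + 2517\right) = 2008 \cdot 2235 = 4487880$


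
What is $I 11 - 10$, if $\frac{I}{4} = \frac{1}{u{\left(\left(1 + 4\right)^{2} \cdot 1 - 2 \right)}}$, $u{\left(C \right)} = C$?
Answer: $- \frac{186}{23} \approx -8.087$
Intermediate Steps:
$I = \frac{4}{23}$ ($I = \frac{4}{\left(1 + 4\right)^{2} \cdot 1 - 2} = \frac{4}{5^{2} \cdot 1 - 2} = \frac{4}{25 \cdot 1 - 2} = \frac{4}{25 - 2} = \frac{4}{23} \approx 0.17391$)
$I 11 - 10 = \frac{4}{23} \cdot 11 - 10 = \frac{44}{23} - 10 = - \frac{186}{23}$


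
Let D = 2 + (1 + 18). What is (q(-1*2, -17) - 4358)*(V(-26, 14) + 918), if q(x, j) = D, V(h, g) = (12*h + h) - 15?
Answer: -2450405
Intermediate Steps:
V(h, g) = -15 + 13*h (V(h, g) = 13*h - 15 = -15 + 13*h)
D = 21 (D = 2 + 19 = 21)
q(x, j) = 21
(q(-1*2, -17) - 4358)*(V(-26, 14) + 918) = (21 - 4358)*((-15 + 13*(-26)) + 918) = -4337*((-15 - 338) + 918) = -4337*(-353 + 918) = -4337*565 = -2450405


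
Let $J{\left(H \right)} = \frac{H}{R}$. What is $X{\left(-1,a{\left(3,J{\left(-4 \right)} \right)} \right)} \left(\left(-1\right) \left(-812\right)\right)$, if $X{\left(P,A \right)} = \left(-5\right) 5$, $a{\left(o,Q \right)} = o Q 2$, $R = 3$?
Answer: $-20300$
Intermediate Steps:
$J{\left(H \right)} = \frac{H}{3}$
$a{\left(o,Q \right)} = 2 Q o$ ($a{\left(o,Q \right)} = Q o 2 = 2 Q o$)
$X{\left(P,A \right)} = -25$
$X{\left(-1,a{\left(3,J{\left(-4 \right)} \right)} \right)} \left(\left(-1\right) \left(-812\right)\right) = - 25 \left(\left(-1\right) \left(-812\right)\right) = \left(-25\right) 812 = -20300$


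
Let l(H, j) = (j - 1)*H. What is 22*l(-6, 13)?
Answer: -1584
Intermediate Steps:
l(H, j) = H*(-1 + j) (l(H, j) = (-1 + j)*H = H*(-1 + j))
22*l(-6, 13) = 22*(-6*(-1 + 13)) = 22*(-6*12) = 22*(-72) = -1584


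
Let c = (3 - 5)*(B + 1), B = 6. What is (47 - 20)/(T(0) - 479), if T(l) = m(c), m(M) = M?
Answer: -27/493 ≈ -0.054767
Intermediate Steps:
c = -14 (c = (3 - 5)*(6 + 1) = -2*7 = -14)
T(l) = -14
(47 - 20)/(T(0) - 479) = (47 - 20)/(-14 - 479) = 27/(-493) = 27*(-1/493) = -27/493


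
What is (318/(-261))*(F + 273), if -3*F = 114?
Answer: -24910/87 ≈ -286.32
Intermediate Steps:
F = -38 (F = -⅓*114 = -38)
(318/(-261))*(F + 273) = (318/(-261))*(-38 + 273) = (318*(-1/261))*235 = -106/87*235 = -24910/87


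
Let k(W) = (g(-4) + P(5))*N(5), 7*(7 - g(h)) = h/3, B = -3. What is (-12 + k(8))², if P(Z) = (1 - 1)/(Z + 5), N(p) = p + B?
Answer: 2500/441 ≈ 5.6689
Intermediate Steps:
N(p) = -3 + p (N(p) = p - 3 = -3 + p)
P(Z) = 0 (P(Z) = 0/(5 + Z) = 0)
g(h) = 7 - h/21 (g(h) = 7 - h/(7*3) = 7 - h/21)
k(W) = 302/21 (k(W) = ((7 - 1/21*(-4)) + 0)*(-3 + 5) = ((7 + 4/21) + 0)*2 = (151/21 + 0)*2 = (151/21)*2 = 302/21)
(-12 + k(8))² = (-12 + 302/21)² = (50/21)² = 2500/441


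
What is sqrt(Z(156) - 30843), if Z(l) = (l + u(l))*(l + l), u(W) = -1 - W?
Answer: I*sqrt(31155) ≈ 176.51*I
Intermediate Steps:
Z(l) = -2*l (Z(l) = (l + (-1 - l))*(l + l) = -2*l)
sqrt(Z(156) - 30843) = sqrt(-2*156 - 30843) = sqrt(-312 - 30843) = sqrt(-31155) = I*sqrt(31155)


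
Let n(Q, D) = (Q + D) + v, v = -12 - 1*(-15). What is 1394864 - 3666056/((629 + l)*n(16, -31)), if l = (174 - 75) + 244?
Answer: 2034169969/1458 ≈ 1.3952e+6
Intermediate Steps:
v = 3 (v = -12 + 15 = 3)
l = 343 (l = 99 + 244 = 343)
n(Q, D) = 3 + D + Q (n(Q, D) = (Q + D) + 3 = (D + Q) + 3 = 3 + D + Q)
1394864 - 3666056/((629 + l)*n(16, -31)) = 1394864 - 3666056/((629 + 343)*(3 - 31 + 16)) = 1394864 - 3666056/(972*(-12)) = 1394864 - 3666056/(-11664) = 1394864 - 3666056*(-1)/11664 = 1394864 - 1*(-458257/1458) = 1394864 + 458257/1458 = 2034169969/1458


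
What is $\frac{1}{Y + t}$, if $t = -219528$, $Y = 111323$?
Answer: $- \frac{1}{108205} \approx -9.2417 \cdot 10^{-6}$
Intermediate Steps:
$\frac{1}{Y + t} = \frac{1}{111323 - 219528} = \frac{1}{-108205} = - \frac{1}{108205}$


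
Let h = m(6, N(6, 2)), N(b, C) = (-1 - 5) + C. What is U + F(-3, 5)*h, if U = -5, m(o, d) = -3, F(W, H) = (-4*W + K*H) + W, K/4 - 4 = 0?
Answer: -272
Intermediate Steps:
K = 16 (K = 16 + 4*0 = 16 + 0 = 16)
F(W, H) = -3*W + 16*H (F(W, H) = (-4*W + 16*H) + W = -3*W + 16*H)
N(b, C) = -6 + C
h = -3
U + F(-3, 5)*h = -5 + (-3*(-3) + 16*5)*(-3) = -5 + (9 + 80)*(-3) = -5 + 89*(-3) = -5 - 267 = -272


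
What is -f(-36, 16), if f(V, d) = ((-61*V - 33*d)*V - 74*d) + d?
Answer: 61216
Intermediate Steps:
f(V, d) = -73*d + V*(-61*V - 33*d) (f(V, d) = (V*(-61*V - 33*d) - 74*d) + d = (-74*d + V*(-61*V - 33*d)) + d = -73*d + V*(-61*V - 33*d))
-f(-36, 16) = -(-73*16 - 61*(-36)**2 - 33*(-36)*16) = -(-1168 - 61*1296 + 19008) = -(-1168 - 79056 + 19008) = -1*(-61216) = 61216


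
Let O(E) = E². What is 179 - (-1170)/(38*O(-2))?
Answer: 14189/76 ≈ 186.70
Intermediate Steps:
179 - (-1170)/(38*O(-2)) = 179 - (-1170)/(38*(-2)²) = 179 - (-1170)/(38*4) = 179 - (-1170)/152 = 179 - 1*(-585/76) = 179 + 585/76 = 14189/76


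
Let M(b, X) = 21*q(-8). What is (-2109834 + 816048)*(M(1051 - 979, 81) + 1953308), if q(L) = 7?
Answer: -2527352730630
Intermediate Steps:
M(b, X) = 147 (M(b, X) = 21*7 = 147)
(-2109834 + 816048)*(M(1051 - 979, 81) + 1953308) = (-2109834 + 816048)*(147 + 1953308) = -1293786*1953455 = -2527352730630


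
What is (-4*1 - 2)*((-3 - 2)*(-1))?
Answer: -30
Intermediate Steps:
(-4*1 - 2)*((-3 - 2)*(-1)) = (-4 - 2)*(-5*(-1)) = -6*5 = -30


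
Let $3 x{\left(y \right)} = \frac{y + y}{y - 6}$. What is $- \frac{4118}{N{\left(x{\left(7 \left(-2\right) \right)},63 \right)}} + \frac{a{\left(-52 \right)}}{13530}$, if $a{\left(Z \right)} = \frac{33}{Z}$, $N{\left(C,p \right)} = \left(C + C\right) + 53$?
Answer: $- \frac{1316937209}{17247880} \approx -76.354$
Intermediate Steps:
$x{\left(y \right)} = \frac{2 y}{3 \left(-6 + y\right)}$ ($x{\left(y \right)} = \frac{\left(y + y\right) \frac{1}{y - 6}}{3} = \frac{2 y \frac{1}{-6 + y}}{3} = \frac{2 y}{3 \left(-6 + y\right)}$)
$N{\left(C,p \right)} = 53 + 2 C$ ($N{\left(C,p \right)} = 2 C + 53 = 53 + 2 C$)
$- \frac{4118}{N{\left(x{\left(7 \left(-2\right) \right)},63 \right)}} + \frac{a{\left(-52 \right)}}{13530} = - \frac{4118}{53 + 2 \frac{2 \cdot 7 \left(-2\right)}{3 \left(-6 + 7 \left(-2\right)\right)}} + \frac{33 \frac{1}{-52}}{13530} = - \frac{4118}{53 + 2 \cdot \frac{2}{3} \left(-14\right) \frac{1}{-6 - 14}} + 33 \left(- \frac{1}{52}\right) \frac{1}{13530} = - \frac{4118}{53 + 2 \cdot \frac{2}{3} \left(-14\right) \frac{1}{-20}} - \frac{1}{21320} = - \frac{4118}{53 + 2 \cdot \frac{2}{3} \left(-14\right) \left(- \frac{1}{20}\right)} - \frac{1}{21320} = - \frac{4118}{53 + 2 \cdot \frac{7}{15}} - \frac{1}{21320} = - \frac{4118}{53 + \frac{14}{15}} - \frac{1}{21320} = - \frac{4118}{\frac{809}{15}} - \frac{1}{21320} = \left(-4118\right) \frac{15}{809} - \frac{1}{21320} = - \frac{61770}{809} - \frac{1}{21320} = - \frac{1316937209}{17247880}$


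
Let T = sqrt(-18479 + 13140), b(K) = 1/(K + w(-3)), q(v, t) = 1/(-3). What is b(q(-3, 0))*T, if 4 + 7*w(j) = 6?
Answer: -21*I*sqrt(5339) ≈ -1534.4*I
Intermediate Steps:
w(j) = 2/7 (w(j) = -4/7 + (1/7)*6 = -4/7 + 6/7 = 2/7)
q(v, t) = -1/3
b(K) = 1/(2/7 + K) (b(K) = 1/(K + 2/7) = 1/(2/7 + K))
T = I*sqrt(5339) (T = sqrt(-5339) = I*sqrt(5339) ≈ 73.068*I)
b(q(-3, 0))*T = (7/(2 + 7*(-1/3)))*(I*sqrt(5339)) = (7/(2 - 7/3))*(I*sqrt(5339)) = (7/(-1/3))*(I*sqrt(5339)) = (7*(-3))*(I*sqrt(5339)) = -21*I*sqrt(5339)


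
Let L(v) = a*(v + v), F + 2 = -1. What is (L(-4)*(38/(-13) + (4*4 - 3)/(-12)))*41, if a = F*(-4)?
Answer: 205000/13 ≈ 15769.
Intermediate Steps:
F = -3 (F = -2 - 1 = -3)
a = 12 (a = -3*(-4) = 12)
L(v) = 24*v (L(v) = 12*(v + v) = 12*(2*v) = 24*v)
(L(-4)*(38/(-13) + (4*4 - 3)/(-12)))*41 = ((24*(-4))*(38/(-13) + (4*4 - 3)/(-12)))*41 = -96*(38*(-1/13) + (16 - 3)*(-1/12))*41 = -96*(-38/13 + 13*(-1/12))*41 = -96*(-38/13 - 13/12)*41 = -96*(-625/156)*41 = (5000/13)*41 = 205000/13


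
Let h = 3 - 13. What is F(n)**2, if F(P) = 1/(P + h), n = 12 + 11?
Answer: 1/169 ≈ 0.0059172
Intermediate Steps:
h = -10
n = 23
F(P) = 1/(-10 + P) (F(P) = 1/(P - 10) = 1/(-10 + P))
F(n)**2 = (1/(-10 + 23))**2 = (1/13)**2 = 1/169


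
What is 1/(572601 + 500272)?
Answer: 1/1072873 ≈ 9.3208e-7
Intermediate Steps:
1/(572601 + 500272) = 1/1072873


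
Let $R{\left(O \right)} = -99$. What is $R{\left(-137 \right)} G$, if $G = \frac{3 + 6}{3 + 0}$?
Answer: $-297$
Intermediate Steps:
$G = 3$ ($G = \frac{9}{3} = 9 \cdot \frac{1}{3} = 3$)
$R{\left(-137 \right)} G = \left(-99\right) 3 = -297$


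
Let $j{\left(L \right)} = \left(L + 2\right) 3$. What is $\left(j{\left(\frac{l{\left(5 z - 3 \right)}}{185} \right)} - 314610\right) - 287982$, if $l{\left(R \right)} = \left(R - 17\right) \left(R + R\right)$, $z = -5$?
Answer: $- \frac{22294170}{37} \approx -6.0255 \cdot 10^{5}$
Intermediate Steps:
$l{\left(R \right)} = 2 R \left(-17 + R\right)$ ($l{\left(R \right)} = \left(-17 + R\right) 2 R = 2 R \left(-17 + R\right)$)
$j{\left(L \right)} = 6 + 3 L$ ($j{\left(L \right)} = \left(2 + L\right) 3 = 6 + 3 L$)
$\left(j{\left(\frac{l{\left(5 z - 3 \right)}}{185} \right)} - 314610\right) - 287982 = \left(\left(6 + 3 \frac{2 \left(5 \left(-5\right) - 3\right) \left(-17 + \left(5 \left(-5\right) - 3\right)\right)}{185}\right) - 314610\right) - 287982 = \left(\left(6 + 3 \cdot 2 \left(-25 - 3\right) \left(-17 - 28\right) \frac{1}{185}\right) - 314610\right) - 287982 = \left(\left(6 + 3 \cdot 2 \left(-28\right) \left(-17 - 28\right) \frac{1}{185}\right) - 314610\right) - 287982 = \left(\left(6 + 3 \cdot 2 \left(-28\right) \left(-45\right) \frac{1}{185}\right) - 314610\right) - 287982 = \left(\left(6 + 3 \cdot 2520 \cdot \frac{1}{185}\right) - 314610\right) - 287982 = \left(\left(6 + 3 \cdot \frac{504}{37}\right) - 314610\right) - 287982 = \left(\left(6 + \frac{1512}{37}\right) - 314610\right) - 287982 = \left(\frac{1734}{37} - 314610\right) - 287982 = - \frac{11638836}{37} - 287982 = - \frac{22294170}{37}$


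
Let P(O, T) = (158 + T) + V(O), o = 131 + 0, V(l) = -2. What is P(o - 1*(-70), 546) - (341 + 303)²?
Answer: -414034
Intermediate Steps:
o = 131
P(O, T) = 156 + T (P(O, T) = (158 + T) - 2 = 156 + T)
P(o - 1*(-70), 546) - (341 + 303)² = (156 + 546) - (341 + 303)² = 702 - 1*644² = 702 - 1*414736 = 702 - 414736 = -414034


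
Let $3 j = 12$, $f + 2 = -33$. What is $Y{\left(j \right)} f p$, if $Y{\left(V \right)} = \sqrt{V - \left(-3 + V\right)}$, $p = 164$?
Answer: $- 5740 \sqrt{3} \approx -9942.0$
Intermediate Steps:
$f = -35$ ($f = -2 - 33 = -35$)
$j = 4$ ($j = \frac{1}{3} \cdot 12 = 4$)
$Y{\left(V \right)} = \sqrt{3}$
$Y{\left(j \right)} f p = \sqrt{3} \left(-35\right) 164 = - 35 \sqrt{3} \cdot 164 = - 5740 \sqrt{3}$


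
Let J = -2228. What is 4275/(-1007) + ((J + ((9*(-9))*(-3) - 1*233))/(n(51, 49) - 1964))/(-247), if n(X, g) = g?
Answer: -106543679/25069265 ≈ -4.2500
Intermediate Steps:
4275/(-1007) + ((J + ((9*(-9))*(-3) - 1*233))/(n(51, 49) - 1964))/(-247) = 4275/(-1007) + ((-2228 + ((9*(-9))*(-3) - 1*233))/(49 - 1964))/(-247) = 4275*(-1/1007) + ((-2228 + (-81*(-3) - 233))/(-1915))*(-1/247) = -225/53 + ((-2228 + (243 - 233))*(-1/1915))*(-1/247) = -225/53 + ((-2228 + 10)*(-1/1915))*(-1/247) = -225/53 - 2218*(-1/1915)*(-1/247) = -225/53 + (2218/1915)*(-1/247) = -225/53 - 2218/473005 = -106543679/25069265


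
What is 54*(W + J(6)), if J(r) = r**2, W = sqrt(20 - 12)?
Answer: 1944 + 108*sqrt(2) ≈ 2096.7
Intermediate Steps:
W = 2*sqrt(2) (W = sqrt(8) = 2*sqrt(2) ≈ 2.8284)
54*(W + J(6)) = 54*(2*sqrt(2) + 6**2) = 54*(2*sqrt(2) + 36) = 54*(36 + 2*sqrt(2)) = 1944 + 108*sqrt(2)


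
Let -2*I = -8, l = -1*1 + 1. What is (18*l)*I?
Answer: 0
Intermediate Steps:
l = 0 (l = -1 + 1 = 0)
I = 4 (I = -½*(-8) = 4)
(18*l)*I = (18*0)*4 = 0*4 = 0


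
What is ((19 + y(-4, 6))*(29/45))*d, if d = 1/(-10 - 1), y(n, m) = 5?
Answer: -232/165 ≈ -1.4061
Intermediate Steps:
d = -1/11 (d = 1/(-11) = -1/11 ≈ -0.090909)
((19 + y(-4, 6))*(29/45))*d = ((19 + 5)*(29/45))*(-1/11) = (24*(29*(1/45)))*(-1/11) = (24*(29/45))*(-1/11) = (232/15)*(-1/11) = -232/165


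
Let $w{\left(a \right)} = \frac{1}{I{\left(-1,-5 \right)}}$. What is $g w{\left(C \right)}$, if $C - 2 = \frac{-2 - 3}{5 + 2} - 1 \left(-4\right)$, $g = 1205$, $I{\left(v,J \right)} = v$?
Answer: $-1205$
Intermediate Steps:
$C = \frac{37}{7}$ ($C = 2 + \left(\frac{-2 - 3}{5 + 2} - 1 \left(-4\right)\right) = 2 - \left(-4 + \frac{5}{7}\right) = 2 + \left(\left(-5\right) \frac{1}{7} + 4\right) = 2 + \left(- \frac{5}{7} + 4\right) = 2 + \frac{23}{7} = \frac{37}{7} \approx 5.2857$)
$w{\left(a \right)} = -1$ ($w{\left(a \right)} = \frac{1}{-1} = -1$)
$g w{\left(C \right)} = 1205 \left(-1\right) = -1205$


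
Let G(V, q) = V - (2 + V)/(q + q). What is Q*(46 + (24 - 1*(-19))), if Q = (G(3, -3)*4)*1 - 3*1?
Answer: 3293/3 ≈ 1097.7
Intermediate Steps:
G(V, q) = V - (2 + V)/(2*q)
Q = 37/3 (Q = (((-1 - ½*3 + 3*(-3))/(-3))*4)*1 - 3*1 = (-(-1 - 3/2 - 9)/3*4)*1 - 3 = (-⅓*(-23/2)*4)*1 - 3 = ((23/6)*4)*1 - 3 = (46/3)*1 - 3 = 46/3 - 3 = 37/3 ≈ 12.333)
Q*(46 + (24 - 1*(-19))) = 37*(46 + (24 - 1*(-19)))/3 = 37*(46 + (24 + 19))/3 = 37*(46 + 43)/3 = (37/3)*89 = 3293/3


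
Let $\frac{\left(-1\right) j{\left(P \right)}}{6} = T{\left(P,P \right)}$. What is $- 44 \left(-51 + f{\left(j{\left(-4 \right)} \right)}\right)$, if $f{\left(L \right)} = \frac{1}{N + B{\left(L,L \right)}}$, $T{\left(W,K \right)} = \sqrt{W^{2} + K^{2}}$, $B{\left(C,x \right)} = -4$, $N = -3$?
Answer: $\frac{15752}{7} \approx 2250.3$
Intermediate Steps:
$T{\left(W,K \right)} = \sqrt{K^{2} + W^{2}}$
$j{\left(P \right)} = - 6 \sqrt{2} \sqrt{P^{2}}$ ($j{\left(P \right)} = - 6 \sqrt{P^{2} + P^{2}} = - 6 \sqrt{2 P^{2}} = - 6 \sqrt{2} \sqrt{P^{2}}$)
$f{\left(L \right)} = - \frac{1}{7}$ ($f{\left(L \right)} = \frac{1}{-3 - 4} = \frac{1}{-7} = - \frac{1}{7}$)
$- 44 \left(-51 + f{\left(j{\left(-4 \right)} \right)}\right) = - 44 \left(-51 - \frac{1}{7}\right) = \left(-44\right) \left(- \frac{358}{7}\right) = \frac{15752}{7}$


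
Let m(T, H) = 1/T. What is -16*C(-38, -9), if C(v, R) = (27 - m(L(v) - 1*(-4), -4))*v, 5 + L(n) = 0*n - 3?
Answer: 16568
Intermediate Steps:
L(n) = -8 (L(n) = -5 + (0*n - 3) = -5 + (0 - 3) = -5 - 3 = -8)
C(v, R) = 109*v/4 (C(v, R) = (27 - 1/(-8 - 1*(-4)))*v = (27 - 1/(-8 + 4))*v = (27 - 1/(-4))*v = (27 - 1*(-1/4))*v = (27 + 1/4)*v = 109*v/4)
-16*C(-38, -9) = -436*(-38) = -16*(-2071/2) = 16568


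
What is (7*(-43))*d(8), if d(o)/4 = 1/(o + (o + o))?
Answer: -301/6 ≈ -50.167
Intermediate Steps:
d(o) = 4/(3*o) (d(o) = 4/(o + (o + o)) = 4/(o + 2*o) = 4/((3*o)) = 4*(1/(3*o)) = 4/(3*o))
(7*(-43))*d(8) = (7*(-43))*((4/3)/8) = -1204/(3*8) = -301*⅙ = -301/6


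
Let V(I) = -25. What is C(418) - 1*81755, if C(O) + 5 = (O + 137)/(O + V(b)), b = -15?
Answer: -10710375/131 ≈ -81759.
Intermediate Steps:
C(O) = -5 + (137 + O)/(-25 + O) (C(O) = -5 + (O + 137)/(O - 25) = -5 + (137 + O)/(-25 + O))
C(418) - 1*81755 = 2*(131 - 2*418)/(-25 + 418) - 1*81755 = 2*(131 - 836)/393 - 81755 = 2*(1/393)*(-705) - 81755 = -470/131 - 81755 = -10710375/131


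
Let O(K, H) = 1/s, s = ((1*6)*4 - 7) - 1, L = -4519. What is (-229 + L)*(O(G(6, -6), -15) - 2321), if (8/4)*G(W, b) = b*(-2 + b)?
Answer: 44079245/4 ≈ 1.1020e+7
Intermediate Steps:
s = 16 (s = (6*4 - 7) - 1 = (24 - 7) - 1 = 17 - 1 = 16)
G(W, b) = b*(-2 + b)/2 (G(W, b) = (b*(-2 + b))/2 = b*(-2 + b)/2)
O(K, H) = 1/16
(-229 + L)*(O(G(6, -6), -15) - 2321) = (-229 - 4519)*(1/16 - 2321) = -4748*(-37135/16) = 44079245/4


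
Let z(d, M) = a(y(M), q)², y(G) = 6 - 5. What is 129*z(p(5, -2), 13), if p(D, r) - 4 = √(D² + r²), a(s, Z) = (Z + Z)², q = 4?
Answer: 528384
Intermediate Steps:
y(G) = 1
a(s, Z) = 4*Z² (a(s, Z) = (2*Z)² = 4*Z²)
p(D, r) = 4 + √(D² + r²)
z(d, M) = 4096 (z(d, M) = (4*4²)² = (4*16)² = 64² = 4096)
129*z(p(5, -2), 13) = 129*4096 = 528384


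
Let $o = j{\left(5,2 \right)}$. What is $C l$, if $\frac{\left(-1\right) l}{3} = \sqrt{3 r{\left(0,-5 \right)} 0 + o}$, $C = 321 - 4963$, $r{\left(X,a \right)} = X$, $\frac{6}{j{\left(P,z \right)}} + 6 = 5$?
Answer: $13926 i \sqrt{6} \approx 34112.0 i$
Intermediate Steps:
$j{\left(P,z \right)} = -6$ ($j{\left(P,z \right)} = \frac{6}{-6 + 5} = \frac{6}{-1} = 6 \left(-1\right) = -6$)
$o = -6$
$C = -4642$
$l = - 3 i \sqrt{6}$ ($l = - 3 \sqrt{3 \cdot 0 \cdot 0 - 6} = - 3 \sqrt{0 \cdot 0 - 6} = - 3 \sqrt{0 - 6} = - 3 \sqrt{-6} = - 3 i \sqrt{6} \approx - 7.3485 i$)
$C l = - 4642 \left(- 3 i \sqrt{6}\right) = 13926 i \sqrt{6}$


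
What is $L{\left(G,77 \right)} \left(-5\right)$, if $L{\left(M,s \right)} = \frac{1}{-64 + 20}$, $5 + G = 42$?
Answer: $\frac{5}{44} \approx 0.11364$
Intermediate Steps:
$G = 37$ ($G = -5 + 42 = 37$)
$L{\left(M,s \right)} = - \frac{1}{44}$ ($L{\left(M,s \right)} = \frac{1}{-44} = - \frac{1}{44}$)
$L{\left(G,77 \right)} \left(-5\right) = \left(- \frac{1}{44}\right) \left(-5\right) = \frac{5}{44}$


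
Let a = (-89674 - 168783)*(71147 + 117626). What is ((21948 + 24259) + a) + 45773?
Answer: -48789611281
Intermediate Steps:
a = -48789703261 (a = -258457*188773 = -48789703261)
((21948 + 24259) + a) + 45773 = ((21948 + 24259) - 48789703261) + 45773 = (46207 - 48789703261) + 45773 = -48789657054 + 45773 = -48789611281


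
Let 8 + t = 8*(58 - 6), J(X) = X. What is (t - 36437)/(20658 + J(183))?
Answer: -36029/20841 ≈ -1.7288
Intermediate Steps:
t = 408 (t = -8 + 8*(58 - 6) = -8 + 8*52 = -8 + 416 = 408)
(t - 36437)/(20658 + J(183)) = (408 - 36437)/(20658 + 183) = -36029/20841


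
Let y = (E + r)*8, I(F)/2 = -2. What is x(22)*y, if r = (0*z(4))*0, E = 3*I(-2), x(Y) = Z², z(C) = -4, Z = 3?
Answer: -864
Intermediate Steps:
x(Y) = 9 (x(Y) = 3² = 9)
I(F) = -4 (I(F) = 2*(-2) = -4)
E = -12 (E = 3*(-4) = -12)
r = 0 (r = (0*(-4))*0 = 0*0 = 0)
y = -96 (y = (-12 + 0)*8 = -12*8 = -96)
x(22)*y = 9*(-96) = -864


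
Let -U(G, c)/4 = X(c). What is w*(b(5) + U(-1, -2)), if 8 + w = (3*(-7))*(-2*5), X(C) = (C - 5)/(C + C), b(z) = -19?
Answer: -5252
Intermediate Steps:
X(C) = (-5 + C)/(2*C) (X(C) = (-5 + C)/((2*C)) = (-5 + C)*(1/(2*C)) = (-5 + C)/(2*C))
w = 202 (w = -8 + (3*(-7))*(-2*5) = -8 - 21*(-10) = -8 + 210 = 202)
U(G, c) = -2*(-5 + c)/c
w*(b(5) + U(-1, -2)) = 202*(-19 + (-2 + 10/(-2))) = 202*(-19 + (-2 + 10*(-1/2))) = 202*(-19 + (-2 - 5)) = 202*(-19 - 7) = 202*(-26) = -5252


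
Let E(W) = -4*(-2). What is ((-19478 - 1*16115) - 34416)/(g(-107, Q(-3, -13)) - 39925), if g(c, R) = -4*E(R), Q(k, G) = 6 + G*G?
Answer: 70009/39957 ≈ 1.7521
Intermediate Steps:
Q(k, G) = 6 + G²
E(W) = 8
g(c, R) = -32 (g(c, R) = -4*8 = -32)
((-19478 - 1*16115) - 34416)/(g(-107, Q(-3, -13)) - 39925) = ((-19478 - 1*16115) - 34416)/(-32 - 39925) = ((-19478 - 16115) - 34416)/(-39957) = (-35593 - 34416)*(-1/39957) = -70009*(-1/39957) = 70009/39957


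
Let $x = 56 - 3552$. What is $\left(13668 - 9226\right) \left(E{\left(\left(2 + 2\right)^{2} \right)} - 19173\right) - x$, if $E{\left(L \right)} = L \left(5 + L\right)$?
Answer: $-83670458$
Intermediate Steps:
$x = -3496$ ($x = 56 - 3552 = -3496$)
$\left(13668 - 9226\right) \left(E{\left(\left(2 + 2\right)^{2} \right)} - 19173\right) - x = \left(13668 - 9226\right) \left(\left(2 + 2\right)^{2} \left(5 + \left(2 + 2\right)^{2}\right) - 19173\right) - -3496 = 4442 \left(4^{2} \left(5 + 4^{2}\right) - 19173\right) + 3496 = 4442 \left(16 \left(5 + 16\right) - 19173\right) + 3496 = 4442 \left(16 \cdot 21 - 19173\right) + 3496 = 4442 \left(336 - 19173\right) + 3496 = 4442 \left(-18837\right) + 3496 = -83673954 + 3496 = -83670458$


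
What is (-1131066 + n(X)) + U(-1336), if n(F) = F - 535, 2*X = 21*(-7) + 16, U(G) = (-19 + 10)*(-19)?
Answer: -2262991/2 ≈ -1.1315e+6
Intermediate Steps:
U(G) = 171 (U(G) = -9*(-19) = 171)
X = -131/2 (X = (21*(-7) + 16)/2 = (-147 + 16)/2 = (½)*(-131) = -131/2 ≈ -65.500)
n(F) = -535 + F
(-1131066 + n(X)) + U(-1336) = (-1131066 + (-535 - 131/2)) + 171 = (-1131066 - 1201/2) + 171 = -2263333/2 + 171 = -2262991/2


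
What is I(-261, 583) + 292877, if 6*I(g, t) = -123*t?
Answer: 561851/2 ≈ 2.8093e+5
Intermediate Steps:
I(g, t) = -41*t/2 (I(g, t) = (-123*t)/6 = -41*t/2)
I(-261, 583) + 292877 = -41/2*583 + 292877 = -23903/2 + 292877 = 561851/2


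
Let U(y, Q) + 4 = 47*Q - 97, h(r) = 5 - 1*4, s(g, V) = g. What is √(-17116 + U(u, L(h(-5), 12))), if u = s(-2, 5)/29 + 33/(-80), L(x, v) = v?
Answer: I*√16653 ≈ 129.05*I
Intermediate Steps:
h(r) = 1 (h(r) = 5 - 4 = 1)
u = -1117/2320 (u = -2/29 + 33/(-80) = -2*1/29 + 33*(-1/80) = -2/29 - 33/80 = -1117/2320 ≈ -0.48147)
U(y, Q) = -101 + 47*Q (U(y, Q) = -4 + (47*Q - 97) = -4 + (-97 + 47*Q) = -101 + 47*Q)
√(-17116 + U(u, L(h(-5), 12))) = √(-17116 + (-101 + 47*12)) = √(-17116 + (-101 + 564)) = √(-17116 + 463) = √(-16653) = I*√16653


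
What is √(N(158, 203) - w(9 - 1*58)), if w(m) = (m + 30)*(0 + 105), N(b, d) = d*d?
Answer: 2*√10801 ≈ 207.86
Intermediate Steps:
N(b, d) = d²
w(m) = 3150 + 105*m (w(m) = (30 + m)*105 = 3150 + 105*m)
√(N(158, 203) - w(9 - 1*58)) = √(203² - (3150 + 105*(9 - 1*58))) = √(41209 - (3150 + 105*(9 - 58))) = √(41209 - (3150 + 105*(-49))) = √(41209 - (3150 - 5145)) = √(41209 - 1*(-1995)) = √(41209 + 1995) = √43204 = 2*√10801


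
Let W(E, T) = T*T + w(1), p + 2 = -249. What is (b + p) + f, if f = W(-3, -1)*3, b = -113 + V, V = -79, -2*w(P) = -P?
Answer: -877/2 ≈ -438.50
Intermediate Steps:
p = -251 (p = -2 - 249 = -251)
w(P) = P/2 (w(P) = -(-1)*P/2 = P/2)
b = -192 (b = -113 - 79 = -192)
W(E, T) = ½ + T² (W(E, T) = T*T + (½)*1 = T² + ½ = ½ + T²)
f = 9/2 (f = (½ + (-1)²)*3 = (½ + 1)*3 = (3/2)*3 = 9/2 ≈ 4.5000)
(b + p) + f = (-192 - 251) + 9/2 = -443 + 9/2 = -877/2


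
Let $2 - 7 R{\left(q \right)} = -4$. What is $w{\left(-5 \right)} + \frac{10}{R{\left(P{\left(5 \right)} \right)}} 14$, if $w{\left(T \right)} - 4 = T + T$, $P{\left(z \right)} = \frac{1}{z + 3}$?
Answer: $\frac{472}{3} \approx 157.33$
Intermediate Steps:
$P{\left(z \right)} = \frac{1}{3 + z}$
$w{\left(T \right)} = 4 + 2 T$ ($w{\left(T \right)} = 4 + \left(T + T\right) = 4 + 2 T$)
$R{\left(q \right)} = \frac{6}{7}$ ($R{\left(q \right)} = \frac{2}{7} - - \frac{4}{7} = \frac{2}{7} + \frac{4}{7} = \frac{6}{7}$)
$w{\left(-5 \right)} + \frac{10}{R{\left(P{\left(5 \right)} \right)}} 14 = \left(4 + 2 \left(-5\right)\right) + \frac{10}{\frac{6}{7}} \cdot 14 = \left(4 - 10\right) + 10 \cdot \frac{7}{6} \cdot 14 = -6 + \frac{35}{3} \cdot 14 = -6 + \frac{490}{3} = \frac{472}{3}$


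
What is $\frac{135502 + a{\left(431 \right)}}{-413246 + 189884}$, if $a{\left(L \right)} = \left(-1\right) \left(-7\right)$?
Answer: $- \frac{135509}{223362} \approx -0.60668$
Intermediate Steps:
$a{\left(L \right)} = 7$
$\frac{135502 + a{\left(431 \right)}}{-413246 + 189884} = \frac{135502 + 7}{-413246 + 189884} = \frac{135509}{-223362} = 135509 \left(- \frac{1}{223362}\right) = - \frac{135509}{223362}$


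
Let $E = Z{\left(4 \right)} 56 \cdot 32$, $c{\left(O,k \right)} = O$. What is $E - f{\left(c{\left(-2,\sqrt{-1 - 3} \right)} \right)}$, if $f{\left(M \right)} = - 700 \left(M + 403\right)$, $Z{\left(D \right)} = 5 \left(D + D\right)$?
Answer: $352380$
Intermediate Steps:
$Z{\left(D \right)} = 10 D$ ($Z{\left(D \right)} = 5 \cdot 2 D = 10 D$)
$f{\left(M \right)} = -282100 - 700 M$ ($f{\left(M \right)} = - 700 \left(403 + M\right) = -282100 - 700 M$)
$E = 71680$ ($E = 10 \cdot 4 \cdot 56 \cdot 32 = 40 \cdot 56 \cdot 32 = 2240 \cdot 32 = 71680$)
$E - f{\left(c{\left(-2,\sqrt{-1 - 3} \right)} \right)} = 71680 - \left(-282100 - -1400\right) = 71680 - \left(-282100 + 1400\right) = 71680 - -280700 = 71680 + 280700 = 352380$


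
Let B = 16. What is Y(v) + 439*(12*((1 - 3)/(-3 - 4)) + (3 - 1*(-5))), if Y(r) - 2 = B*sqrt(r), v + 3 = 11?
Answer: 35134/7 + 32*sqrt(2) ≈ 5064.4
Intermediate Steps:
v = 8 (v = -3 + 11 = 8)
Y(r) = 2 + 16*sqrt(r)
Y(v) + 439*(12*((1 - 3)/(-3 - 4)) + (3 - 1*(-5))) = (2 + 16*sqrt(8)) + 439*(12*((1 - 3)/(-3 - 4)) + (3 - 1*(-5))) = (2 + 16*(2*sqrt(2))) + 439*(12*(-2/(-7)) + (3 + 5)) = (2 + 32*sqrt(2)) + 439*(12*(-2*(-1/7)) + 8) = (2 + 32*sqrt(2)) + 439*(12*(2/7) + 8) = (2 + 32*sqrt(2)) + 439*(24/7 + 8) = (2 + 32*sqrt(2)) + 439*(80/7) = (2 + 32*sqrt(2)) + 35120/7 = 35134/7 + 32*sqrt(2)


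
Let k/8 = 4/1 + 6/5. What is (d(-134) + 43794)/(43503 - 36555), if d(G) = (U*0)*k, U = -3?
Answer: 2433/386 ≈ 6.3031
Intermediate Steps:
k = 208/5 (k = 8*(4/1 + 6/5) = 8*(4*1 + 6*(1/5)) = 8*(4 + 6/5) = 8*(26/5) = 208/5 ≈ 41.600)
d(G) = 0 (d(G) = -3*0*(208/5) = 0*(208/5) = 0)
(d(-134) + 43794)/(43503 - 36555) = (0 + 43794)/(43503 - 36555) = 43794/6948 = 43794*(1/6948) = 2433/386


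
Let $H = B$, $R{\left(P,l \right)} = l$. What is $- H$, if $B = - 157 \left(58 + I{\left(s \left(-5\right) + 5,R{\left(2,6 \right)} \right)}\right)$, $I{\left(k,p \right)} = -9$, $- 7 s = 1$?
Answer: $7693$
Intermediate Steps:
$s = - \frac{1}{7}$ ($s = \left(- \frac{1}{7}\right) 1 = - \frac{1}{7} \approx -0.14286$)
$B = -7693$ ($B = - 157 \left(58 - 9\right) = \left(-157\right) 49 = -7693$)
$H = -7693$
$- H = \left(-1\right) \left(-7693\right) = 7693$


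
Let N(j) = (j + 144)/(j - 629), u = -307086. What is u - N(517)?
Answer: -34392971/112 ≈ -3.0708e+5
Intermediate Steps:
N(j) = (144 + j)/(-629 + j)
u - N(517) = -307086 - (144 + 517)/(-629 + 517) = -307086 - 661/(-112) = -307086 - (-1)*661/112 = -307086 - 1*(-661/112) = -307086 + 661/112 = -34392971/112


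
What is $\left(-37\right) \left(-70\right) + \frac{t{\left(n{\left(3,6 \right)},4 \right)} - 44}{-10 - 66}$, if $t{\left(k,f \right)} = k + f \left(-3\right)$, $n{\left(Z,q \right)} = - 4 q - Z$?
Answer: $\frac{196923}{76} \approx 2591.1$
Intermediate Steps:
$n{\left(Z,q \right)} = - Z - 4 q$
$t{\left(k,f \right)} = k - 3 f$
$\left(-37\right) \left(-70\right) + \frac{t{\left(n{\left(3,6 \right)},4 \right)} - 44}{-10 - 66} = \left(-37\right) \left(-70\right) + \frac{\left(\left(\left(-1\right) 3 - 24\right) - 12\right) - 44}{-10 - 66} = 2590 + \frac{\left(\left(-3 - 24\right) - 12\right) - 44}{-76} = 2590 + \left(\left(-27 - 12\right) - 44\right) \left(- \frac{1}{76}\right) = 2590 + \left(-39 - 44\right) \left(- \frac{1}{76}\right) = 2590 - - \frac{83}{76} = 2590 + \frac{83}{76} = \frac{196923}{76}$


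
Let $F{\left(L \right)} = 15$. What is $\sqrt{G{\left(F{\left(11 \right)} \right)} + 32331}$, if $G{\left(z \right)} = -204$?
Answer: $\sqrt{32127} \approx 179.24$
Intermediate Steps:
$\sqrt{G{\left(F{\left(11 \right)} \right)} + 32331} = \sqrt{-204 + 32331} = \sqrt{32127}$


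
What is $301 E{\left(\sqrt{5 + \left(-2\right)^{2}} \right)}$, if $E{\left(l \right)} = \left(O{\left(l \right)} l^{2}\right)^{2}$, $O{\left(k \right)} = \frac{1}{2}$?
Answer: $\frac{24381}{4} \approx 6095.3$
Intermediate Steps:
$O{\left(k \right)} = \frac{1}{2}$
$E{\left(l \right)} = \frac{l^{4}}{4}$ ($E{\left(l \right)} = \left(\frac{l^{2}}{2}\right)^{2} = \frac{l^{4}}{4}$)
$301 E{\left(\sqrt{5 + \left(-2\right)^{2}} \right)} = 301 \frac{\left(\sqrt{5 + \left(-2\right)^{2}}\right)^{4}}{4} = 301 \frac{\left(\sqrt{5 + 4}\right)^{4}}{4} = 301 \frac{\left(\sqrt{9}\right)^{4}}{4} = 301 \frac{3^{4}}{4} = 301 \cdot \frac{1}{4} \cdot 81 = 301 \cdot \frac{81}{4} = \frac{24381}{4}$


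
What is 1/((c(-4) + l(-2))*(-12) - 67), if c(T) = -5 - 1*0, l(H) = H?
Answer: 1/17 ≈ 0.058824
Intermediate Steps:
c(T) = -5 (c(T) = -5 + 0 = -5)
1/((c(-4) + l(-2))*(-12) - 67) = 1/((-5 - 2)*(-12) - 67) = 1/(-7*(-12) - 67) = 1/(84 - 67) = 1/17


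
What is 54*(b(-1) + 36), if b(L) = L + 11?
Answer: 2484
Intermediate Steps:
b(L) = 11 + L
54*(b(-1) + 36) = 54*((11 - 1) + 36) = 54*(10 + 36) = 54*46 = 2484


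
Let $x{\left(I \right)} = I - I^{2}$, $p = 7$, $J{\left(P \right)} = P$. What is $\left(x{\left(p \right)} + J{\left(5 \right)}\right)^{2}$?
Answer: $1369$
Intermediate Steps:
$\left(x{\left(p \right)} + J{\left(5 \right)}\right)^{2} = \left(7 \left(1 - 7\right) + 5\right)^{2} = \left(7 \left(-6\right) + 5\right)^{2} = \left(-42 + 5\right)^{2} = \left(-37\right)^{2} = 1369$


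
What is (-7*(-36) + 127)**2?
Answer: 143641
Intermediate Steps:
(-7*(-36) + 127)**2 = (252 + 127)**2 = 379**2 = 143641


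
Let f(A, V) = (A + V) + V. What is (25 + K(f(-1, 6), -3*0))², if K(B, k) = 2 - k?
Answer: 729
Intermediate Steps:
f(A, V) = A + 2*V
(25 + K(f(-1, 6), -3*0))² = (25 + (2 - (-3)*0))² = (25 + (2 - 1*0))² = (25 + (2 + 0))² = (25 + 2)² = 27² = 729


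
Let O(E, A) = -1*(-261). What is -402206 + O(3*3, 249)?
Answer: -401945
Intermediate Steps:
O(E, A) = 261
-402206 + O(3*3, 249) = -402206 + 261 = -401945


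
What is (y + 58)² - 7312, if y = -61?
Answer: -7303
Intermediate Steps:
(y + 58)² - 7312 = (-61 + 58)² - 7312 = (-3)² - 7312 = 9 - 7312 = -7303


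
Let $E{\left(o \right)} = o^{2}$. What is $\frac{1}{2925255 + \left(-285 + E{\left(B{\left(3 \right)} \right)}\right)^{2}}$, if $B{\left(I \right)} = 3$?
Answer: $\frac{1}{3001431} \approx 3.3317 \cdot 10^{-7}$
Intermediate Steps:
$\frac{1}{2925255 + \left(-285 + E{\left(B{\left(3 \right)} \right)}\right)^{2}} = \frac{1}{2925255 + \left(-285 + 3^{2}\right)^{2}} = \frac{1}{2925255 + \left(-285 + 9\right)^{2}} = \frac{1}{2925255 + \left(-276\right)^{2}} = \frac{1}{2925255 + 76176} = \frac{1}{3001431}$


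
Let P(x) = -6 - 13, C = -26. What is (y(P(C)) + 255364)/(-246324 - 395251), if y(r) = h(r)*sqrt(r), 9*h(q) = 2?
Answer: -255364/641575 - 2*I*sqrt(19)/5774175 ≈ -0.39803 - 1.5098e-6*I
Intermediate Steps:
h(q) = 2/9 (h(q) = (1/9)*2 = 2/9)
P(x) = -19
y(r) = 2*sqrt(r)/9
(y(P(C)) + 255364)/(-246324 - 395251) = (2*sqrt(-19)/9 + 255364)/(-246324 - 395251) = (2*(I*sqrt(19))/9 + 255364)/(-641575) = (2*I*sqrt(19)/9 + 255364)*(-1/641575) = (255364 + 2*I*sqrt(19)/9)*(-1/641575) = -255364/641575 - 2*I*sqrt(19)/5774175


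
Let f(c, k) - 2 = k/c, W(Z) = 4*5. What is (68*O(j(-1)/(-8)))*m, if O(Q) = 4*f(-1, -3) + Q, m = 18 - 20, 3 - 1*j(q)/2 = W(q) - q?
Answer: -3332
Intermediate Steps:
W(Z) = 20
f(c, k) = 2 + k/c
j(q) = -34 + 2*q (j(q) = 6 - 2*(20 - q) = 6 + (-40 + 2*q) = -34 + 2*q)
m = -2
O(Q) = 20 + Q (O(Q) = 4*(2 - 3/(-1)) + Q = 4*(2 - 3*(-1)) + Q = 4*(2 + 3) + Q = 4*5 + Q = 20 + Q)
(68*O(j(-1)/(-8)))*m = (68*(20 + (-34 + 2*(-1))/(-8)))*(-2) = (68*(20 + (-34 - 2)*(-⅛)))*(-2) = (68*(20 - 36*(-⅛)))*(-2) = (68*(20 + 9/2))*(-2) = (68*(49/2))*(-2) = 1666*(-2) = -3332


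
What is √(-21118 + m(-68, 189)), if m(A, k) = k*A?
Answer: I*√33970 ≈ 184.31*I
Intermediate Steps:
m(A, k) = A*k
√(-21118 + m(-68, 189)) = √(-21118 - 68*189) = √(-21118 - 12852) = √(-33970) = I*√33970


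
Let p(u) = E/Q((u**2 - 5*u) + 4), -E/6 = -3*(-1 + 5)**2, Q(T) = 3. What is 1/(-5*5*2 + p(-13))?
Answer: 1/46 ≈ 0.021739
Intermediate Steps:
E = 288 (E = -(-18)*(-1 + 5)**2 = -(-18)*4**2 = -(-18)*16 = -6*(-48) = 288)
p(u) = 96 (p(u) = 288/3 = 288*(1/3) = 96)
1/(-5*5*2 + p(-13)) = 1/(-5*5*2 + 96) = 1/(-25*2 + 96) = 1/(-50 + 96) = 1/46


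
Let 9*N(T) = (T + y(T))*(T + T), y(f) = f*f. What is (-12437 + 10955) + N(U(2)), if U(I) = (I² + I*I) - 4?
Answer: -13178/9 ≈ -1464.2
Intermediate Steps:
y(f) = f²
U(I) = -4 + 2*I² (U(I) = (I² + I²) - 4 = 2*I² - 4 = -4 + 2*I²)
N(T) = 2*T*(T + T²)/9 (N(T) = ((T + T²)*(T + T))/9 = ((T + T²)*(2*T))/9 = (2*T*(T + T²))/9 = 2*T*(T + T²)/9)
(-12437 + 10955) + N(U(2)) = (-12437 + 10955) + 2*(-4 + 2*2²)²*(1 + (-4 + 2*2²))/9 = -1482 + 2*(-4 + 2*4)²*(1 + (-4 + 2*4))/9 = -1482 + 2*(-4 + 8)²*(1 + (-4 + 8))/9 = -1482 + (2/9)*4²*(1 + 4) = -1482 + (2/9)*16*5 = -1482 + 160/9 = -13178/9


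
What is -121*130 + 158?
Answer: -15572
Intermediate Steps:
-121*130 + 158 = -15730 + 158 = -15572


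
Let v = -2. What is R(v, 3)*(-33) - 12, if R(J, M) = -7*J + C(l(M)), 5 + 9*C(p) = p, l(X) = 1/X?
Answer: -4112/9 ≈ -456.89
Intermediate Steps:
C(p) = -5/9 + p/9
R(J, M) = -5/9 - 7*J + 1/(9*M) (R(J, M) = -7*J + (-5/9 + 1/(9*M)) = -5/9 - 7*J + 1/(9*M))
R(v, 3)*(-33) - 12 = ((1/9)*(1 - 1*3*(5 + 63*(-2)))/3)*(-33) - 12 = ((1/9)*(1/3)*(1 - 1*3*(5 - 126)))*(-33) - 12 = ((1/9)*(1/3)*(1 - 1*3*(-121)))*(-33) - 12 = ((1/9)*(1/3)*(1 + 363))*(-33) - 12 = ((1/9)*(1/3)*364)*(-33) - 12 = (364/27)*(-33) - 12 = -4004/9 - 12 = -4112/9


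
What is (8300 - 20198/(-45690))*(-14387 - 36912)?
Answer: -9727501005101/22845 ≈ -4.2580e+8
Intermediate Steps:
(8300 - 20198/(-45690))*(-14387 - 36912) = (8300 - 20198*(-1/45690))*(-51299) = (8300 + 10099/22845)*(-51299) = (189623599/22845)*(-51299) = -9727501005101/22845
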